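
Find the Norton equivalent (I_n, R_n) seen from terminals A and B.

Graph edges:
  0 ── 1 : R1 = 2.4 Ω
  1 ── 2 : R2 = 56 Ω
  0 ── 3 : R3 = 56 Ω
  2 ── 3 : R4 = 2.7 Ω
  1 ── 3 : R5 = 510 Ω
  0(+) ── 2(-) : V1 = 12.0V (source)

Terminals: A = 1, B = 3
Find the Thévenin equivalent first; then I_n = V_th/R_th and R_n = R_th.
Step 1 — V_th is the open-circuit voltage V_A - V_B (nothing connected across the terminals).
Nodal analysis, taking node 2 as the 0 V reference.
Source V1 fixes V_0 = 12 V.
KCL at each unknown node (sum of currents leaving = 0; resistances in Ω):
  Node 1: (V_1 - 12)/2.4 + (V_1 - 0)/56 + (V_1 - V_3)/510 = 0
  Node 3: (V_3 - 12)/56 + (V_3 - 0)/2.7 + (V_3 - V_1)/510 = 0
Collecting terms (coefficients in siemens):
  0.4365·V_1 - 0.001961·V_3 = 5
  0.3902·V_3 - 0.001961·V_1 = 0.2143
Determinant D = (0.4365)(0.3902) - (-0.001961)(-0.001961) = 0.1703
V_1 = [(5)(0.3902) - (-0.001961)(0.2143)]/D = 11.46 V
V_3 = [(0.4365)(0.2143) - (5)(-0.001961)]/D = 0.6068 V
V_th = V_1 - V_3 = 11.46 - 0.6068 = 10.85 V
Step 2 — R_th: zero the source — replace V1 by a short circuit (node 2 merges into node 0) — and find the resistance seen between A (node 1) and B (node 3).
Reduce the network between node 1 (A) and node 3 (B) by series/parallel combination:
  Rp1 = R1 ‖ R2 (parallel, both between nodes 0 and 1) = 1/(1/2.4 + 1/56) = 2.301 Ω
  Rp2 = R3 ‖ R4 (parallel, both between nodes 0 and 3) = 1/(1/56 + 1/2.7) = 2.576 Ω
  Rs1 = Rp1 + Rp2 (series, joined only at node 0) = 2.301 + 2.576 = 4.877 Ω
  Rp3 = R5 ‖ Rs1 (parallel, both between nodes 1 and 3) = 1/(1/510 + 1/4.877) = 4.831 Ω
R_th = 4.831 Ω
I_n = V_th/R_th = 10.85/4.831 = 2.246 A, and R_n = R_th = 4.831 Ω

Final answer: I_n = 2.246 A, R_n = 4.831 Ω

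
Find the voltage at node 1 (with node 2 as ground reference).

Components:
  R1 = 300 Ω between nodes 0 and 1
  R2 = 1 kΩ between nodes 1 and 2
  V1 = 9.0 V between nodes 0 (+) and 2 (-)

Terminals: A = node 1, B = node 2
Nodal analysis, taking node 2 as the 0 V reference.
Source V1 fixes V_0 = 9 V.
KCL at each unknown node (sum of currents leaving = 0; resistances in Ω):
  Node 1: (V_1 - 9)/300 + (V_1 - 0)/1000 = 0
Collecting terms: 0.004333 × V_1 = 0.03  =>  V_1 = 6.923 V
The requested potential is V_1 = 6.923 V.

Final answer: V_1 = 6.923 V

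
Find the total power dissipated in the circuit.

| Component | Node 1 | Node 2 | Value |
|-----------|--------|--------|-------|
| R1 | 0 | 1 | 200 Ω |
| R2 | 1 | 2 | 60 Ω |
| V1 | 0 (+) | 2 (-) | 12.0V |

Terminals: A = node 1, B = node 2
Nodal analysis, taking node 2 as the 0 V reference.
Source V1 fixes V_0 = 12 V.
KCL at each unknown node (sum of currents leaving = 0; resistances in Ω):
  Node 1: (V_1 - 12)/200 + (V_1 - 0)/60 = 0
Collecting terms: 0.02167 × V_1 = 0.06  =>  V_1 = 2.769 V
Power in each resistor, P = (ΔV)²/R:
  P_R1 = (12 - 2.769)²/200 = 0.426 W
  P_R2 = (2.769 - 0)²/60 = 0.1278 W
P_total = P_R1 + P_R2 = 0.5538 W

Final answer: 0.5538 W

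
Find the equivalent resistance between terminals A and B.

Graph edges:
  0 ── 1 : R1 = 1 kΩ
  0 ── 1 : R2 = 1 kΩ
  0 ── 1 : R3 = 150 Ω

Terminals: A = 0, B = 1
Reduce the network between node 0 (A) and node 1 (B) by series/parallel combination:
  Rp1 = R1 ‖ R2 ‖ R3 (parallel, all between nodes 0 and 1) = 1/(1/1000 + 1/1000 + 1/150) = 115.4 Ω
R_eq = 115.4 Ω

Final answer: 115.4 Ω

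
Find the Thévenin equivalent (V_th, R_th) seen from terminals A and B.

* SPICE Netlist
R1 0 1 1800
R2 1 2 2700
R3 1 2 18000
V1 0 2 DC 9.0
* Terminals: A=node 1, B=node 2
Step 1 — V_th is the open-circuit voltage V_A - V_B (nothing connected across the terminals).
Nodal analysis, taking node 2 as the 0 V reference.
Source V1 fixes V_0 = 9 V.
KCL at each unknown node (sum of currents leaving = 0; resistances in Ω):
  Node 1: (V_1 - 9)/1800 + (V_1 - 0)/2700 + (V_1 - 0)/18000 = 0
Collecting terms: 0.0009815 × V_1 = 0.005  =>  V_1 = 5.094 V
V_th = V_1 - V_2 = 5.094 - 0 = 5.094 V
Step 2 — R_th: zero the source — replace V1 by a short circuit (node 2 merges into node 0) — and find the resistance seen between A (node 1) and B (node 0).
Reduce the network between node 1 (A) and node 0 (B) by series/parallel combination:
  Rp1 = R1 ‖ R2 ‖ R3 (parallel, all between nodes 0 and 1) = 1/(1/1800 + 1/2700 + 1/18000) = 1019 Ω
R_th = 1.019 kΩ

Final answer: V_th = 5.094 V, R_th = 1.019 kΩ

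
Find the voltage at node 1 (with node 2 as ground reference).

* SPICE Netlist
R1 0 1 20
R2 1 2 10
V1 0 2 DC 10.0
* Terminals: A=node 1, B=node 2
Nodal analysis, taking node 2 as the 0 V reference.
Source V1 fixes V_0 = 10 V.
KCL at each unknown node (sum of currents leaving = 0; resistances in Ω):
  Node 1: (V_1 - 10)/20 + (V_1 - 0)/10 = 0
Collecting terms: 0.15 × V_1 = 0.5  =>  V_1 = 3.333 V
The requested potential is V_1 = 3.333 V.

Final answer: V_1 = 3.333 V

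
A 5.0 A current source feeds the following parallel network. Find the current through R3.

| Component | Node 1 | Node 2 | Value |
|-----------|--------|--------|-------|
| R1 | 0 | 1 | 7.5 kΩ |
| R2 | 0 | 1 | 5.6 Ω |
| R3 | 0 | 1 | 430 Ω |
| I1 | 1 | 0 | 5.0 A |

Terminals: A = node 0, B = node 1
All resistors sit directly between nodes 0 and 1, so they are in parallel and share one voltage V; the full source current 5 A splits among them.
1/R_par = 1/7500 + 1/5.6 + 1/430 = 0.181 S  =>  R_par = 5.524 Ω
V = I × R_par = 5 × 5.524 = 27.62 V
I_R3 = V/R3 = 27.62/430 = 0.06423 A

Final answer: 0.06423 A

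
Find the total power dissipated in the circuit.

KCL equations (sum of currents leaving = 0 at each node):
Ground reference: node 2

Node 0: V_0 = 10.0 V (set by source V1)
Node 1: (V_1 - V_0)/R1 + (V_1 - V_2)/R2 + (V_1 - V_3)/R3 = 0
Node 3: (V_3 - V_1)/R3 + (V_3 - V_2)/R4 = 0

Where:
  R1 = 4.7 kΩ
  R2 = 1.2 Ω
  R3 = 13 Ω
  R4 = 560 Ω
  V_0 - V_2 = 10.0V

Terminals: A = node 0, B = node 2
Nodal analysis, taking node 2 as the 0 V reference.
Source V1 fixes V_0 = 10 V.
KCL at each unknown node (sum of currents leaving = 0; resistances in Ω):
  Node 1: (V_1 - 10)/4700 + (V_1 - 0)/1.2 + (V_1 - V_3)/13 = 0
  Node 3: (V_3 - V_1)/13 + (V_3 - 0)/560 = 0
Collecting terms (coefficients in siemens):
  0.9105·V_1 - 0.07692·V_3 = 0.002128
  0.07871·V_3 - 0.07692·V_1 = 0
Determinant D = (0.9105)(0.07871) - (-0.07692)(-0.07692) = 0.06574
V_1 = [(0.002128)(0.07871) - (-0.07692)(0)]/D = 0.002547 V
V_3 = [(0.9105)(0) - (0.002128)(-0.07692)]/D = 0.002489 V
Power in each resistor, P = (ΔV)²/R:
  P_R1 = (10 - 0.002547)²/4700 = 0.02127 W
  P_R2 = (0.002547 - 0)²/1.2 = 0.000005407 W
  P_R3 = (0.002547 - 0.002489)²/13 = 0.0000000002569 W
  P_R4 = (0 - 0.002489)²/560 = 0.00000001107 W
P_total = P_R1 + P_R2 + P_R3 + P_R4 = 0.02127 W

Final answer: 0.02127 W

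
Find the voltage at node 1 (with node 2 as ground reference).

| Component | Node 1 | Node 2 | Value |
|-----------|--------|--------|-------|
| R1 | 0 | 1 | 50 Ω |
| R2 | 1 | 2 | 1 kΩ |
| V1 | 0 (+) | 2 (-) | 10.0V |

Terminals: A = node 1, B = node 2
Nodal analysis, taking node 2 as the 0 V reference.
Source V1 fixes V_0 = 10 V.
KCL at each unknown node (sum of currents leaving = 0; resistances in Ω):
  Node 1: (V_1 - 10)/50 + (V_1 - 0)/1000 = 0
Collecting terms: 0.021 × V_1 = 0.2  =>  V_1 = 9.524 V
The requested potential is V_1 = 9.524 V.

Final answer: V_1 = 9.524 V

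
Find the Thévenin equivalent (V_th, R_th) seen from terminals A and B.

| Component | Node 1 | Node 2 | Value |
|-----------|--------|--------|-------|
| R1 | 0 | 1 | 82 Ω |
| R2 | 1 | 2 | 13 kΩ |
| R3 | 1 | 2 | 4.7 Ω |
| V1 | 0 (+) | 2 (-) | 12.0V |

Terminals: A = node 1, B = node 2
Step 1 — V_th is the open-circuit voltage V_A - V_B (nothing connected across the terminals).
Nodal analysis, taking node 2 as the 0 V reference.
Source V1 fixes V_0 = 12 V.
KCL at each unknown node (sum of currents leaving = 0; resistances in Ω):
  Node 1: (V_1 - 12)/82 + (V_1 - 0)/13000 + (V_1 - 0)/4.7 = 0
Collecting terms: 0.225 × V_1 = 0.1463  =>  V_1 = 0.6503 V
V_th = V_1 - V_2 = 0.6503 - 0 = 0.6503 V
Step 2 — R_th: zero the source — replace V1 by a short circuit (node 2 merges into node 0) — and find the resistance seen between A (node 1) and B (node 0).
Reduce the network between node 1 (A) and node 0 (B) by series/parallel combination:
  Rp1 = R1 ‖ R2 ‖ R3 (parallel, all between nodes 0 and 1) = 1/(1/82 + 1/13000 + 1/4.7) = 4.444 Ω
R_th = 4.444 Ω

Final answer: V_th = 0.6503 V, R_th = 4.444 Ω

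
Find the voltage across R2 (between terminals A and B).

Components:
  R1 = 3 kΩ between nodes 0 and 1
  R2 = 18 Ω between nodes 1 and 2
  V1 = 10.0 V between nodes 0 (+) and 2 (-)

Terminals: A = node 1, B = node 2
R1 and R2 are in series across V1 (node 0 → node 1 → node 2), and the output A–B is taken across R2, so this is a voltage divider.
Series current: I = V1/(R1 + R2) = 10/(3000 + 18) = 10/3018 = 0.003313 A
V_R2 = I × R2 = V1 × R2/(R1 + R2) = 10 × 18/3018 = 0.05964 V

Final answer: 0.05964 V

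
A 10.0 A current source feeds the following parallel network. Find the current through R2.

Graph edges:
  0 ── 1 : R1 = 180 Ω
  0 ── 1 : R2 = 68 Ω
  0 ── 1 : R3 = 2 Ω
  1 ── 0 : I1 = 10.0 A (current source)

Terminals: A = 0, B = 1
All resistors sit directly between nodes 0 and 1, so they are in parallel and share one voltage V; the full source current 10 A splits among them.
1/R_par = 1/180 + 1/68 + 1/2 = 0.5203 S  =>  R_par = 1.922 Ω
V = I × R_par = 10 × 1.922 = 19.22 V
I_R2 = V/R2 = 19.22/68 = 0.2827 A

Final answer: 0.2827 A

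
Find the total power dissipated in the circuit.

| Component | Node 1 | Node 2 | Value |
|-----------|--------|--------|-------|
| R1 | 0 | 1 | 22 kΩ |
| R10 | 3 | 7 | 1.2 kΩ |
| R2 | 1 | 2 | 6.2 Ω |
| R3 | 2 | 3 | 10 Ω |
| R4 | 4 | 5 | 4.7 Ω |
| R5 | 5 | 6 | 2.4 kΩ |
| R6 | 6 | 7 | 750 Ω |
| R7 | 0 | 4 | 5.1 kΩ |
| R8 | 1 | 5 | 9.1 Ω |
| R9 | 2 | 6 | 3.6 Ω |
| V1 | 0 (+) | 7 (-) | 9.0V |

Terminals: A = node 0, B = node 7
Nodal analysis, taking node 7 as the 0 V reference.
Source V1 fixes V_0 = 9 V.
KCL at each unknown node (sum of currents leaving = 0; resistances in Ω):
  Node 1: (V_1 - 9)/22000 + (V_1 - V_2)/6.2 + (V_1 - V_5)/9.1 = 0
  Node 2: (V_2 - V_1)/6.2 + (V_2 - V_3)/10 + (V_2 - V_6)/3.6 = 0
  Node 3: (V_3 - V_2)/10 + (V_3 - 0)/1200 = 0
  Node 4: (V_4 - V_5)/4.7 + (V_4 - 9)/5100 = 0
  Node 5: (V_5 - V_4)/4.7 + (V_5 - V_6)/2400 + (V_5 - V_1)/9.1 = 0
  Node 6: (V_6 - V_5)/2400 + (V_6 - 0)/750 + (V_6 - V_2)/3.6 = 0
Collecting terms (coefficients in siemens):
  0.2712·V_1 - 0.1613·V_2 - 0.1099·V_5 = 0.0004091
  0.5391·V_2 - 0.1613·V_1 - 0.1·V_3 - 0.2778·V_6 = 0
  0.1008·V_3 - 0.1·V_2 = 0
  0.213·V_4 - 0.2128·V_5 = 0.001765
  0.3231·V_5 - 0.1099·V_1 - 0.2128·V_4 - 0.0004167·V_6 = 0
  0.2795·V_6 - 0.2778·V_2 - 0.0004167·V_5 = 0
Solving these 6 simultaneous equations (Gaussian elimination) gives:
  V_1 = 0.9166 V, V_2 = 0.9046 V, V_3 = 0.8972 V, V_4 = 0.9383 V
  V_5 = 0.9309 V, V_6 = 0.9004 V
Power in each resistor, P = (ΔV)²/R:
  P_R1 = (9 - 0.9166)²/22000 = 0.00297 W
  P_R2 = (0.9166 - 0.9046)²/6.2 = 0.00002322 W
  P_R3 = (0.9046 - 0.8972)²/10 = 0.00000559 W
  P_R4 = (0.9383 - 0.9309)²/4.7 = 0.00001174 W
  P_R5 = (0.9309 - 0.9004)²/2400 = 0.0000003887 W
  P_R6 = (0.9004 - 0)²/750 = 0.001081 W
  P_R7 = (9 - 0.9383)²/5100 = 0.01274 W
  P_R8 = (0.9166 - 0.9309)²/9.1 = 0.00002237 W
  P_R9 = (0.9046 - 0.9004)²/3.6 = 0.000005079 W
  P_R10 = (0.8972 - 0)²/1200 = 0.0006708 W
P_total = P_R1 + P_R2 + P_R3 + P_R4 + P_R5 + P_R6 + P_R7 + P_R8 + P_R9 + P_R10 = 0.01753 W

Final answer: 0.01753 W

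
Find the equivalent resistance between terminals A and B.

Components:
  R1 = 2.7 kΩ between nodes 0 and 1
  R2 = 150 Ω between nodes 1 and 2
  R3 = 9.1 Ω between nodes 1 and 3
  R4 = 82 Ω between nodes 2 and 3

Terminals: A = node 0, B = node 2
Reduce the network between node 0 (A) and node 2 (B) by series/parallel combination:
  Rs1 = R3 + R4 (series, joined only at node 3) = 9.1 + 82 = 91.1 Ω
  Rp1 = R2 ‖ Rs1 (parallel, both between nodes 1 and 2) = 1/(1/150 + 1/91.1) = 56.68 Ω
  Rs2 = R1 + Rp1 (series, joined only at node 1) = 2700 + 56.68 = 2757 Ω
R_eq = 2.757 kΩ

Final answer: 2.757 kΩ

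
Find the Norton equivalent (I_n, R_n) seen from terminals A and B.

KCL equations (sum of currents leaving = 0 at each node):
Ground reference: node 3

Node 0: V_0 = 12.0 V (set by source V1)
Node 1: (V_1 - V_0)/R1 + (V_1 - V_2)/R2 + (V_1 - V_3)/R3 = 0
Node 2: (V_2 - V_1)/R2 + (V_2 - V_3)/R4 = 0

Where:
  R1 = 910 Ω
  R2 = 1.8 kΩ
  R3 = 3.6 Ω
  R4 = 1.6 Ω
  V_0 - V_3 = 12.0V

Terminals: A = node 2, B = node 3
Find the Thévenin equivalent first; then I_n = V_th/R_th and R_n = R_th.
Step 1 — V_th is the open-circuit voltage V_A - V_B (nothing connected across the terminals).
Nodal analysis, taking node 3 as the 0 V reference.
Source V1 fixes V_0 = 12 V.
KCL at each unknown node (sum of currents leaving = 0; resistances in Ω):
  Node 1: (V_1 - 12)/910 + (V_1 - V_2)/1800 + (V_1 - 0)/3.6 = 0
  Node 2: (V_2 - V_1)/1800 + (V_2 - 0)/1.6 = 0
Collecting terms (coefficients in siemens):
  0.2794·V_1 - 0.0005556·V_2 = 0.01319
  0.6256·V_2 - 0.0005556·V_1 = 0
Determinant D = (0.2794)(0.6256) - (-0.0005556)(-0.0005556) = 0.1748
V_1 = [(0.01319)(0.6256) - (-0.0005556)(0)]/D = 0.04719 V
V_2 = [(0.2794)(0) - (0.01319)(-0.0005556)]/D = 0.00004191 V
V_th = V_2 - V_3 = 0.00004191 - 0 = 0.00004191 V
Step 2 — R_th: zero the source — replace V1 by a short circuit (node 3 merges into node 0) — and find the resistance seen between A (node 2) and B (node 0).
Reduce the network between node 2 (A) and node 0 (B) by series/parallel combination:
  Rp1 = R1 ‖ R3 (parallel, both between nodes 0 and 1) = 1/(1/910 + 1/3.6) = 3.586 Ω
  Rs1 = R2 + Rp1 (series, joined only at node 1) = 1800 + 3.586 = 1804 Ω
  Rp2 = R4 ‖ Rs1 (parallel, both between nodes 0 and 2) = 1/(1/1.6 + 1/1804) = 1.599 Ω
R_th = 1.599 Ω
I_n = V_th/R_th = 0.00004191/1.599 = 0.00002622 A, and R_n = R_th = 1.599 Ω

Final answer: I_n = 2.622e-05 A, R_n = 1.599 Ω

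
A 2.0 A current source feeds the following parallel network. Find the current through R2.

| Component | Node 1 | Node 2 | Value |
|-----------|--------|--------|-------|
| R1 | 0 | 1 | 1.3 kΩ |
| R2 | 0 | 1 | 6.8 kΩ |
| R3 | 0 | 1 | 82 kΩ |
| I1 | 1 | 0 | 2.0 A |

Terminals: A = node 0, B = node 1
All resistors sit directly between nodes 0 and 1, so they are in parallel and share one voltage V; the full source current 2 A splits among them.
1/R_par = 1/1300 + 1/6800 + 1/82000 = 0.0009285 S  =>  R_par = 1077 Ω
V = I × R_par = 2 × 1077 = 2154 V
I_R2 = V/R2 = 2154/6800 = 0.3168 A

Final answer: 0.3168 A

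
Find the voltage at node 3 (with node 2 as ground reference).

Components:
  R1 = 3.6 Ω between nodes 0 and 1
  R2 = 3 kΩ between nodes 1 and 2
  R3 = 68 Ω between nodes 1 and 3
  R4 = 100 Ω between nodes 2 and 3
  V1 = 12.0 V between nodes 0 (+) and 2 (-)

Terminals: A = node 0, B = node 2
Nodal analysis, taking node 2 as the 0 V reference.
Source V1 fixes V_0 = 12 V.
KCL at each unknown node (sum of currents leaving = 0; resistances in Ω):
  Node 1: (V_1 - 12)/3.6 + (V_1 - 0)/3000 + (V_1 - V_3)/68 = 0
  Node 3: (V_3 - V_1)/68 + (V_3 - 0)/100 = 0
Collecting terms (coefficients in siemens):
  0.2928·V_1 - 0.01471·V_3 = 3.333
  0.02471·V_3 - 0.01471·V_1 = 0
Determinant D = (0.2928)(0.02471) - (-0.01471)(-0.01471) = 0.007018
V_1 = [(3.333)(0.02471) - (-0.01471)(0)]/D = 11.73 V
V_3 = [(0.2928)(0) - (3.333)(-0.01471)]/D = 6.985 V
The requested potential is V_3 = 6.985 V.

Final answer: V_3 = 6.985 V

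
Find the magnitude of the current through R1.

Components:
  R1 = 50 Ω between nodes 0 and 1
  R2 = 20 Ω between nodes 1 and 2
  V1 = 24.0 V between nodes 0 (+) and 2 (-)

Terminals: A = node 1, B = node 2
Nodal analysis, taking node 2 as the 0 V reference.
Source V1 fixes V_0 = 24 V.
KCL at each unknown node (sum of currents leaving = 0; resistances in Ω):
  Node 1: (V_1 - 24)/50 + (V_1 - 0)/20 = 0
Collecting terms: 0.07 × V_1 = 0.48  =>  V_1 = 6.857 V
I_R1 = (V_0 - V_1)/R1 = (24 - 6.857)/50 = 0.3429 A
|I_R1| = 0.3429 A

Final answer: |I_R1| = 0.3429 A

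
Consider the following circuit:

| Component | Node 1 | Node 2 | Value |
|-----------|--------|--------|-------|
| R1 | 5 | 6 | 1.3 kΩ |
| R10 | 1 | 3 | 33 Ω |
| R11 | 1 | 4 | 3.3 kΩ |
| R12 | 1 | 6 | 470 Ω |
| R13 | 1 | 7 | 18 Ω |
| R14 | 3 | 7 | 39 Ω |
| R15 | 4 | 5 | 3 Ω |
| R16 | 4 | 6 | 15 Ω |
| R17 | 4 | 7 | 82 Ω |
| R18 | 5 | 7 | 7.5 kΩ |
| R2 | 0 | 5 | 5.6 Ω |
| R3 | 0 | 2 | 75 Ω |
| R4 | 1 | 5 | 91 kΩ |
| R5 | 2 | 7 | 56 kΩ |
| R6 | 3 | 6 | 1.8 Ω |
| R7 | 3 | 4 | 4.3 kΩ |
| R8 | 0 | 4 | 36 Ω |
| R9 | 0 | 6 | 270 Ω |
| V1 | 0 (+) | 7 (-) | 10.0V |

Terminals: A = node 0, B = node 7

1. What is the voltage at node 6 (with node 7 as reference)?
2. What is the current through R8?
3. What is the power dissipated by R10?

Nodal analysis, taking node 7 as the 0 V reference.
Source V1 fixes V_0 = 10 V.
KCL at each unknown node (sum of currents leaving = 0; resistances in Ω):
  Node 1: (V_1 - V_5)/91000 + (V_1 - V_3)/33 + (V_1 - V_4)/3300 + (V_1 - V_6)/470 + (V_1 - 0)/18 = 0
  Node 2: (V_2 - 10)/75 + (V_2 - 0)/56000 = 0
  Node 3: (V_3 - V_6)/1.8 + (V_3 - V_4)/4300 + (V_3 - V_1)/33 + (V_3 - 0)/39 = 0
  Node 4: (V_4 - V_3)/4300 + (V_4 - 10)/36 + (V_4 - V_1)/3300 + (V_4 - V_5)/3 + (V_4 - V_6)/15 + (V_4 - 0)/82 = 0
  Node 5: (V_5 - V_6)/1300 + (V_5 - 10)/5.6 + (V_5 - V_1)/91000 + (V_5 - V_4)/3 + (V_5 - 0)/7500 = 0
  Node 6: (V_6 - V_5)/1300 + (V_6 - V_3)/1.8 + (V_6 - 10)/270 + (V_6 - V_1)/470 + (V_6 - V_4)/15 = 0
Collecting terms (coefficients in siemens):
  0.0883·V_1 - 0.0303·V_3 - 0.000303·V_4 - 0.00001099·V_5 - 0.002128·V_6 = 0
  0.01335·V_2 = 0.1333
  0.6117·V_3 - 0.0303·V_1 - 0.0002326·V_4 - 0.5556·V_6 = 0
  0.4405·V_4 - 0.000303·V_1 - 0.0002326·V_3 - 0.3333·V_5 - 0.06667·V_6 = 0.2778
  0.5128·V_5 - 0.00001099·V_1 - 0.3333·V_4 - 0.0007692·V_6 = 1.786
  0.6288·V_6 - 0.002128·V_1 - 0.5556·V_3 - 0.06667·V_4 - 0.0007692·V_5 = 0.03704
Solving these 6 simultaneous equations (Gaussian elimination) gives:
  V_1 = 1.754 V, V_2 = 9.987 V, V_3 = 4.673 V, V_4 = 7.948 V
  V_5 = 8.656 V, V_6 = 5.047 V
Part 1:
  Read off the nodal solution: V_6 = 5.047 V
Part 2:
  I_R8 = (V_0 - V_4)/R8 = (10 - 7.948)/36 = 0.057 A
  Magnitude: I_R8 = 0.057 A
Part 3:
  I_R10 = (V_1 - V_3)/R10 = (1.754 - 4.673)/33 = -0.08847 A
  P_R10 = I_R10² × R10 = (-0.08847)² × 33 = 0.2583 W

Final answers:
1. V_6 = 5.047 V
2. I_R8 = 0.057 A
3. P_R10 = 0.2583 W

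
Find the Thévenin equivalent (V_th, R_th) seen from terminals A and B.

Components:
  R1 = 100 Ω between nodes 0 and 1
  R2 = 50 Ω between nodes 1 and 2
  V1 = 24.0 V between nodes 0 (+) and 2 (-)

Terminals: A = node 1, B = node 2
Step 1 — V_th is the open-circuit voltage V_A - V_B (nothing connected across the terminals).
Nodal analysis, taking node 2 as the 0 V reference.
Source V1 fixes V_0 = 24 V.
KCL at each unknown node (sum of currents leaving = 0; resistances in Ω):
  Node 1: (V_1 - 24)/100 + (V_1 - 0)/50 = 0
Collecting terms: 0.03 × V_1 = 0.24  =>  V_1 = 8 V
V_th = V_1 - V_2 = 8 - 0 = 8 V
Step 2 — R_th: zero the source — replace V1 by a short circuit (node 2 merges into node 0) — and find the resistance seen between A (node 1) and B (node 0).
Reduce the network between node 1 (A) and node 0 (B) by series/parallel combination:
  Rp1 = R1 ‖ R2 (parallel, both between nodes 0 and 1) = 1/(1/100 + 1/50) = 33.33 Ω
R_th = 33.33 Ω

Final answer: V_th = 8 V, R_th = 33.33 Ω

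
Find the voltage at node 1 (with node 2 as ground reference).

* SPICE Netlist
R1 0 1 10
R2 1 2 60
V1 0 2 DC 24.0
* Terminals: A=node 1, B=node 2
Nodal analysis, taking node 2 as the 0 V reference.
Source V1 fixes V_0 = 24 V.
KCL at each unknown node (sum of currents leaving = 0; resistances in Ω):
  Node 1: (V_1 - 24)/10 + (V_1 - 0)/60 = 0
Collecting terms: 0.1167 × V_1 = 2.4  =>  V_1 = 20.57 V
The requested potential is V_1 = 20.57 V.

Final answer: V_1 = 20.57 V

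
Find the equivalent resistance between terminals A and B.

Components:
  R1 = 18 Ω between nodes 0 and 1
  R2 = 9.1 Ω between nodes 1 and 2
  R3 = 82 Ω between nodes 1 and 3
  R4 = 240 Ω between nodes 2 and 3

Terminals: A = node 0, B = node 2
Reduce the network between node 0 (A) and node 2 (B) by series/parallel combination:
  Rs1 = R3 + R4 (series, joined only at node 3) = 82 + 240 = 322 Ω
  Rp1 = R2 ‖ Rs1 (parallel, both between nodes 1 and 2) = 1/(1/9.1 + 1/322) = 8.85 Ω
  Rs2 = R1 + Rp1 (series, joined only at node 1) = 18 + 8.85 = 26.85 Ω
R_eq = 26.85 Ω

Final answer: 26.85 Ω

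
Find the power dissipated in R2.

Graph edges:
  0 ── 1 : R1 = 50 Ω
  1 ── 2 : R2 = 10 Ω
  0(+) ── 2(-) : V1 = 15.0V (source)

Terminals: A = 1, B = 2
Nodal analysis, taking node 2 as the 0 V reference.
Source V1 fixes V_0 = 15 V.
KCL at each unknown node (sum of currents leaving = 0; resistances in Ω):
  Node 1: (V_1 - 15)/50 + (V_1 - 0)/10 = 0
Collecting terms: 0.12 × V_1 = 0.3  =>  V_1 = 2.5 V
I_R2 = (V_1 - V_2)/R2 = (2.5 - 0)/10 = 0.25 A
P_R2 = I_R2² × R2 = (0.25)² × 10 = 0.625 W

Final answer: 0.625 W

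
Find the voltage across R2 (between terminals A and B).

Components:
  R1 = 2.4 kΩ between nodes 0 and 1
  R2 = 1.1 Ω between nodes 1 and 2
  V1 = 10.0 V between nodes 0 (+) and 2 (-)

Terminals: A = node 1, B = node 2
R1 and R2 are in series across V1 (node 0 → node 1 → node 2), and the output A–B is taken across R2, so this is a voltage divider.
Series current: I = V1/(R1 + R2) = 10/(2400 + 1.1) = 10/2401 = 0.004165 A
V_R2 = I × R2 = V1 × R2/(R1 + R2) = 10 × 1.1/2401 = 0.004581 V

Final answer: 0.004581 V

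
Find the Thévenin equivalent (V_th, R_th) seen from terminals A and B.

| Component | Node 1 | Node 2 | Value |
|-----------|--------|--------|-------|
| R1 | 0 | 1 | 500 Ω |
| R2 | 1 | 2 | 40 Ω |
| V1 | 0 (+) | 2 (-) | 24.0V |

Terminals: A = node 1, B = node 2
Step 1 — V_th is the open-circuit voltage V_A - V_B (nothing connected across the terminals).
Nodal analysis, taking node 2 as the 0 V reference.
Source V1 fixes V_0 = 24 V.
KCL at each unknown node (sum of currents leaving = 0; resistances in Ω):
  Node 1: (V_1 - 24)/500 + (V_1 - 0)/40 = 0
Collecting terms: 0.027 × V_1 = 0.048  =>  V_1 = 1.778 V
V_th = V_1 - V_2 = 1.778 - 0 = 1.778 V
Step 2 — R_th: zero the source — replace V1 by a short circuit (node 2 merges into node 0) — and find the resistance seen between A (node 1) and B (node 0).
Reduce the network between node 1 (A) and node 0 (B) by series/parallel combination:
  Rp1 = R1 ‖ R2 (parallel, both between nodes 0 and 1) = 1/(1/500 + 1/40) = 37.04 Ω
R_th = 37.04 Ω

Final answer: V_th = 1.778 V, R_th = 37.04 Ω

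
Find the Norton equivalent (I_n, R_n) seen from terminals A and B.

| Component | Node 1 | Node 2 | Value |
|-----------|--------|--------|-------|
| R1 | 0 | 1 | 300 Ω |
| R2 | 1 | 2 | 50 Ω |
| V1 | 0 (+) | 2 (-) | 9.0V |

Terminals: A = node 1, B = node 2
Find the Thévenin equivalent first; then I_n = V_th/R_th and R_n = R_th.
Step 1 — V_th is the open-circuit voltage V_A - V_B (nothing connected across the terminals).
Nodal analysis, taking node 2 as the 0 V reference.
Source V1 fixes V_0 = 9 V.
KCL at each unknown node (sum of currents leaving = 0; resistances in Ω):
  Node 1: (V_1 - 9)/300 + (V_1 - 0)/50 = 0
Collecting terms: 0.02333 × V_1 = 0.03  =>  V_1 = 1.286 V
V_th = V_1 - V_2 = 1.286 - 0 = 1.286 V
Step 2 — R_th: zero the source — replace V1 by a short circuit (node 2 merges into node 0) — and find the resistance seen between A (node 1) and B (node 0).
Reduce the network between node 1 (A) and node 0 (B) by series/parallel combination:
  Rp1 = R1 ‖ R2 (parallel, both between nodes 0 and 1) = 1/(1/300 + 1/50) = 42.86 Ω
R_th = 42.86 Ω
I_n = V_th/R_th = 1.286/42.86 = 0.03 A, and R_n = R_th = 42.86 Ω

Final answer: I_n = 0.03 A, R_n = 42.86 Ω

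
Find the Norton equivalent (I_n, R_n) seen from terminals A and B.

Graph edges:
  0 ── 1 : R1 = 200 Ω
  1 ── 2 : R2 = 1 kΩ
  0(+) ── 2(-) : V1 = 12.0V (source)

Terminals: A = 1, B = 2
Find the Thévenin equivalent first; then I_n = V_th/R_th and R_n = R_th.
Step 1 — V_th is the open-circuit voltage V_A - V_B (nothing connected across the terminals).
Nodal analysis, taking node 2 as the 0 V reference.
Source V1 fixes V_0 = 12 V.
KCL at each unknown node (sum of currents leaving = 0; resistances in Ω):
  Node 1: (V_1 - 12)/200 + (V_1 - 0)/1000 = 0
Collecting terms: 0.006 × V_1 = 0.06  =>  V_1 = 10 V
V_th = V_1 - V_2 = 10 - 0 = 10 V
Step 2 — R_th: zero the source — replace V1 by a short circuit (node 2 merges into node 0) — and find the resistance seen between A (node 1) and B (node 0).
Reduce the network between node 1 (A) and node 0 (B) by series/parallel combination:
  Rp1 = R1 ‖ R2 (parallel, both between nodes 0 and 1) = 1/(1/200 + 1/1000) = 166.7 Ω
R_th = 166.7 Ω
I_n = V_th/R_th = 10/166.7 = 0.06 A, and R_n = R_th = 166.7 Ω

Final answer: I_n = 0.06 A, R_n = 166.7 Ω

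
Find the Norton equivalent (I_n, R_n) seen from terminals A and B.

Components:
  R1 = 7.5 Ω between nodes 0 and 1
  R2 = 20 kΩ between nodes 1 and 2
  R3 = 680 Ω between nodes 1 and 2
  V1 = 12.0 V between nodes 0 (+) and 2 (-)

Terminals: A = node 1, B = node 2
Find the Thévenin equivalent first; then I_n = V_th/R_th and R_n = R_th.
Step 1 — V_th is the open-circuit voltage V_A - V_B (nothing connected across the terminals).
Nodal analysis, taking node 2 as the 0 V reference.
Source V1 fixes V_0 = 12 V.
KCL at each unknown node (sum of currents leaving = 0; resistances in Ω):
  Node 1: (V_1 - 12)/7.5 + (V_1 - 0)/20000 + (V_1 - 0)/680 = 0
Collecting terms: 0.1349 × V_1 = 1.6  =>  V_1 = 11.86 V
V_th = V_1 - V_2 = 11.86 - 0 = 11.86 V
Step 2 — R_th: zero the source — replace V1 by a short circuit (node 2 merges into node 0) — and find the resistance seen between A (node 1) and B (node 0).
Reduce the network between node 1 (A) and node 0 (B) by series/parallel combination:
  Rp1 = R1 ‖ R2 ‖ R3 (parallel, all between nodes 0 and 1) = 1/(1/7.5 + 1/20000 + 1/680) = 7.415 Ω
R_th = 7.415 Ω
I_n = V_th/R_th = 11.86/7.415 = 1.6 A, and R_n = R_th = 7.415 Ω

Final answer: I_n = 1.6 A, R_n = 7.415 Ω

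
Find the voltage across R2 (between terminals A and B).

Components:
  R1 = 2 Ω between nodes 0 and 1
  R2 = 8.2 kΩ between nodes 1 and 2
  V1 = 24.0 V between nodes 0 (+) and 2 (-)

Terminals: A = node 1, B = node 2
R1 and R2 are in series across V1 (node 0 → node 1 → node 2), and the output A–B is taken across R2, so this is a voltage divider.
Series current: I = V1/(R1 + R2) = 24/(2 + 8200) = 24/8202 = 0.002926 A
V_R2 = I × R2 = V1 × R2/(R1 + R2) = 24 × 8200/8202 = 23.99 V

Final answer: 23.99 V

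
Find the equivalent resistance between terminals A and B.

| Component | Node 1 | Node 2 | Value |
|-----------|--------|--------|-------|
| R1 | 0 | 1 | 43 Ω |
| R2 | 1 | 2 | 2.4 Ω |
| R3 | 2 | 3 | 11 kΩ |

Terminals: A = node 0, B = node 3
Reduce the network between node 0 (A) and node 3 (B) by series/parallel combination:
  Rs1 = R1 + R2 (series, joined only at node 1) = 43 + 2.4 = 45.4 Ω
  Rs2 = R3 + Rs1 (series, joined only at node 2) = 11000 + 45.4 = 11050 Ω
R_eq = 11.05 kΩ

Final answer: 11.05 kΩ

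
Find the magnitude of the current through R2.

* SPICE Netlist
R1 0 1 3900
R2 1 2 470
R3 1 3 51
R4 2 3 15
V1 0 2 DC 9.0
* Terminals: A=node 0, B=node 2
Nodal analysis, taking node 2 as the 0 V reference.
Source V1 fixes V_0 = 9 V.
KCL at each unknown node (sum of currents leaving = 0; resistances in Ω):
  Node 1: (V_1 - 9)/3900 + (V_1 - 0)/470 + (V_1 - V_3)/51 = 0
  Node 3: (V_3 - V_1)/51 + (V_3 - 0)/15 = 0
Collecting terms (coefficients in siemens):
  0.02199·V_1 - 0.01961·V_3 = 0.002308
  0.08627·V_3 - 0.01961·V_1 = 0
Determinant D = (0.02199)(0.08627) - (-0.01961)(-0.01961) = 0.001513
V_1 = [(0.002308)(0.08627) - (-0.01961)(0)]/D = 0.1316 V
V_3 = [(0.02199)(0) - (0.002308)(-0.01961)]/D = 0.02991 V
I_R2 = (V_1 - V_2)/R2 = (0.1316 - 0)/470 = 0.00028 A
|I_R2| = 0.00028 A

Final answer: |I_R2| = 0.00028 A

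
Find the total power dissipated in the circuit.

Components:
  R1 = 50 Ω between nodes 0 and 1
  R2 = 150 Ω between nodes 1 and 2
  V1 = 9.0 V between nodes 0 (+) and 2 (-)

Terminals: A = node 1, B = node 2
Nodal analysis, taking node 2 as the 0 V reference.
Source V1 fixes V_0 = 9 V.
KCL at each unknown node (sum of currents leaving = 0; resistances in Ω):
  Node 1: (V_1 - 9)/50 + (V_1 - 0)/150 = 0
Collecting terms: 0.02667 × V_1 = 0.18  =>  V_1 = 6.75 V
Power in each resistor, P = (ΔV)²/R:
  P_R1 = (9 - 6.75)²/50 = 0.1013 W
  P_R2 = (6.75 - 0)²/150 = 0.3038 W
P_total = P_R1 + P_R2 = 0.405 W

Final answer: 0.405 W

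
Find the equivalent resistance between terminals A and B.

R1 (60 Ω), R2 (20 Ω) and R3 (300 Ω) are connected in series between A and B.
Reduce the network between node 0 (A) and node 3 (B) by series/parallel combination:
  Rs1 = R1 + R2 (series, joined only at node 1) = 60 + 20 = 80 Ω
  Rs2 = R3 + Rs1 (series, joined only at node 2) = 300 + 80 = 380 Ω
R_eq = 380 Ω

Final answer: 380 Ω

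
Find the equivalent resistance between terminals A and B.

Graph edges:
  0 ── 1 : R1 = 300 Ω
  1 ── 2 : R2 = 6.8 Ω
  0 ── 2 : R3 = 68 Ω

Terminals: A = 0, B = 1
Reduce the network between node 0 (A) and node 1 (B) by series/parallel combination:
  Rs1 = R3 + R2 (series, joined only at node 2) = 68 + 6.8 = 74.8 Ω
  Rp1 = R1 ‖ Rs1 (parallel, both between nodes 0 and 1) = 1/(1/300 + 1/74.8) = 59.87 Ω
R_eq = 59.87 Ω

Final answer: 59.87 Ω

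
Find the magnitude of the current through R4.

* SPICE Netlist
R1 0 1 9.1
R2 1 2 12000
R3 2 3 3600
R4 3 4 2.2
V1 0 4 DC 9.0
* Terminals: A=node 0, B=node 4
Nodal analysis, taking node 4 as the 0 V reference.
Source V1 fixes V_0 = 9 V.
KCL at each unknown node (sum of currents leaving = 0; resistances in Ω):
  Node 1: (V_1 - 9)/9.1 + (V_1 - V_2)/12000 = 0
  Node 2: (V_2 - V_1)/12000 + (V_2 - V_3)/3600 = 0
  Node 3: (V_3 - V_2)/3600 + (V_3 - 0)/2.2 = 0
Collecting terms (coefficients in siemens):
  0.11·V_1 - 0.00008333·V_2 = 0.989
  0.0003611·V_2 - 0.00008333·V_1 - 0.0002778·V_3 = 0
  0.4548·V_3 - 0.0002778·V_2 = 0
Solving these 3 simultaneous equations (Gaussian elimination) gives:
  V_1 = 8.995 V, V_2 = 2.077 V, V_3 = 0.001268 V
I_R4 = (V_3 - V_4)/R4 = (0.001268 - 0)/2.2 = 0.0005765 A
|I_R4| = 0.0005765 A

Final answer: |I_R4| = 0.0005765 A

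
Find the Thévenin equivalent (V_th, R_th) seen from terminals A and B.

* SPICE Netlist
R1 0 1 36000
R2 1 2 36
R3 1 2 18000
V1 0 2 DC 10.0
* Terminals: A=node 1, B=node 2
Step 1 — V_th is the open-circuit voltage V_A - V_B (nothing connected across the terminals).
Nodal analysis, taking node 2 as the 0 V reference.
Source V1 fixes V_0 = 10 V.
KCL at each unknown node (sum of currents leaving = 0; resistances in Ω):
  Node 1: (V_1 - 10)/36000 + (V_1 - 0)/36 + (V_1 - 0)/18000 = 0
Collecting terms: 0.02786 × V_1 = 0.0002778  =>  V_1 = 0.00997 V
V_th = V_1 - V_2 = 0.00997 - 0 = 0.00997 V
Step 2 — R_th: zero the source — replace V1 by a short circuit (node 2 merges into node 0) — and find the resistance seen between A (node 1) and B (node 0).
Reduce the network between node 1 (A) and node 0 (B) by series/parallel combination:
  Rp1 = R1 ‖ R2 ‖ R3 (parallel, all between nodes 0 and 1) = 1/(1/36000 + 1/36 + 1/18000) = 35.89 Ω
R_th = 35.89 Ω

Final answer: V_th = 0.00997 V, R_th = 35.89 Ω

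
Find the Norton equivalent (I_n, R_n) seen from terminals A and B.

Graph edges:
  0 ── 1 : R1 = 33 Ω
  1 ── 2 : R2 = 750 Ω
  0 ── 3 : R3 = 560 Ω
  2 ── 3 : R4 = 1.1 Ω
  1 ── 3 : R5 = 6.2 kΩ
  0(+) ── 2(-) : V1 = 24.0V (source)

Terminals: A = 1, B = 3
Find the Thévenin equivalent first; then I_n = V_th/R_th and R_n = R_th.
Step 1 — V_th is the open-circuit voltage V_A - V_B (nothing connected across the terminals).
Nodal analysis, taking node 2 as the 0 V reference.
Source V1 fixes V_0 = 24 V.
KCL at each unknown node (sum of currents leaving = 0; resistances in Ω):
  Node 1: (V_1 - 24)/33 + (V_1 - 0)/750 + (V_1 - V_3)/6200 = 0
  Node 3: (V_3 - 24)/560 + (V_3 - 0)/1.1 + (V_3 - V_1)/6200 = 0
Collecting terms (coefficients in siemens):
  0.0318·V_1 - 0.0001613·V_3 = 0.7273
  0.911·V_3 - 0.0001613·V_1 = 0.04286
Determinant D = (0.0318)(0.911) - (-0.0001613)(-0.0001613) = 0.02897
V_1 = [(0.7273)(0.911) - (-0.0001613)(0.04286)]/D = 22.87 V
V_3 = [(0.0318)(0.04286) - (0.7273)(-0.0001613)]/D = 0.05109 V
V_th = V_1 - V_3 = 22.87 - 0.05109 = 22.82 V
Step 2 — R_th: zero the source — replace V1 by a short circuit (node 2 merges into node 0) — and find the resistance seen between A (node 1) and B (node 3).
Reduce the network between node 1 (A) and node 3 (B) by series/parallel combination:
  Rp1 = R1 ‖ R2 (parallel, both between nodes 0 and 1) = 1/(1/33 + 1/750) = 31.61 Ω
  Rp2 = R3 ‖ R4 (parallel, both between nodes 0 and 3) = 1/(1/560 + 1/1.1) = 1.098 Ω
  Rs1 = Rp1 + Rp2 (series, joined only at node 0) = 31.61 + 1.098 = 32.71 Ω
  Rp3 = R5 ‖ Rs1 (parallel, both between nodes 1 and 3) = 1/(1/6200 + 1/32.71) = 32.54 Ω
R_th = 32.54 Ω
I_n = V_th/R_th = 22.82/32.54 = 0.7014 A, and R_n = R_th = 32.54 Ω

Final answer: I_n = 0.7014 A, R_n = 32.54 Ω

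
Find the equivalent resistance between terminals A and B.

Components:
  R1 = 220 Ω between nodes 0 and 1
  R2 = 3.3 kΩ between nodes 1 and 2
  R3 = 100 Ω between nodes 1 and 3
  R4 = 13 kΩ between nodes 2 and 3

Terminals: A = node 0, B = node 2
Reduce the network between node 0 (A) and node 2 (B) by series/parallel combination:
  Rs1 = R3 + R4 (series, joined only at node 3) = 100 + 13000 = 13100 Ω
  Rp1 = R2 ‖ Rs1 (parallel, both between nodes 1 and 2) = 1/(1/3300 + 1/13100) = 2636 Ω
  Rs2 = R1 + Rp1 (series, joined only at node 1) = 220 + 2636 = 2856 Ω
R_eq = 2.856 kΩ

Final answer: 2.856 kΩ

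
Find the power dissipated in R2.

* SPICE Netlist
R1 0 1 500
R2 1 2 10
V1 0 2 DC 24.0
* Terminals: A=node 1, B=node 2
Nodal analysis, taking node 2 as the 0 V reference.
Source V1 fixes V_0 = 24 V.
KCL at each unknown node (sum of currents leaving = 0; resistances in Ω):
  Node 1: (V_1 - 24)/500 + (V_1 - 0)/10 = 0
Collecting terms: 0.102 × V_1 = 0.048  =>  V_1 = 0.4706 V
I_R2 = (V_1 - V_2)/R2 = (0.4706 - 0)/10 = 0.04706 A
P_R2 = I_R2² × R2 = (0.04706)² × 10 = 0.02215 W

Final answer: 0.02215 W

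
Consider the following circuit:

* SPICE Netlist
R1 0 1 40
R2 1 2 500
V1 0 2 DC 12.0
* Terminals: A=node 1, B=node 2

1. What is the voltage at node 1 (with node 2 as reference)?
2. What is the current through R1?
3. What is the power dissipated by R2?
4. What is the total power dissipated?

Nodal analysis, taking node 2 as the 0 V reference.
Source V1 fixes V_0 = 12 V.
KCL at each unknown node (sum of currents leaving = 0; resistances in Ω):
  Node 1: (V_1 - 12)/40 + (V_1 - 0)/500 = 0
Collecting terms: 0.027 × V_1 = 0.3  =>  V_1 = 11.11 V
Part 1:
  Read off the nodal solution: V_1 = 11.11 V
Part 2:
  I_R1 = (V_0 - V_1)/R1 = (12 - 11.11)/40 = 0.02222 A
  Magnitude: I_R1 = 0.02222 A
Part 3:
  I_R2 = (V_1 - V_2)/R2 = (11.11 - 0)/500 = 0.02222 A
  P_R2 = I_R2² × R2 = (0.02222)² × 500 = 0.2469 W
Part 4:
  Power in each resistor, P = (ΔV)²/R:
    P_R1 = (12 - 11.11)²/40 = 0.01975 W
    P_R2 = (11.11 - 0)²/500 = 0.2469 W
  P_total = P_R1 + P_R2 = 0.2667 W

Final answers:
1. V_1 = 11.11 V
2. I_R1 = 0.02222 A
3. P_R2 = 0.2469 W
4. P_total = 0.2667 W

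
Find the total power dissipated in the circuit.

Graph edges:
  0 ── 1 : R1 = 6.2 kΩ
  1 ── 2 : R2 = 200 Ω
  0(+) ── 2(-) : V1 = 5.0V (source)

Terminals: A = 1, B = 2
Nodal analysis, taking node 2 as the 0 V reference.
Source V1 fixes V_0 = 5 V.
KCL at each unknown node (sum of currents leaving = 0; resistances in Ω):
  Node 1: (V_1 - 5)/6200 + (V_1 - 0)/200 = 0
Collecting terms: 0.005161 × V_1 = 0.0008065  =>  V_1 = 0.1562 V
Power in each resistor, P = (ΔV)²/R:
  P_R1 = (5 - 0.1562)²/6200 = 0.003784 W
  P_R2 = (0.1562 - 0)²/200 = 0.0001221 W
P_total = P_R1 + P_R2 = 0.003906 W

Final answer: 0.003906 W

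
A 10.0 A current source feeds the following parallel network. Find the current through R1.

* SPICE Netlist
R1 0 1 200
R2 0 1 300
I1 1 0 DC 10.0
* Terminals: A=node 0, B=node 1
All resistors sit directly between nodes 0 and 1, so they are in parallel and share one voltage V; the full source current 10 A splits among them.
1/R_par = 1/200 + 1/300 = 0.008333 S  =>  R_par = 120 Ω
V = I × R_par = 10 × 120 = 1200 V
I_R1 = V/R1 = 1200/200 = 6 A

Final answer: 6 A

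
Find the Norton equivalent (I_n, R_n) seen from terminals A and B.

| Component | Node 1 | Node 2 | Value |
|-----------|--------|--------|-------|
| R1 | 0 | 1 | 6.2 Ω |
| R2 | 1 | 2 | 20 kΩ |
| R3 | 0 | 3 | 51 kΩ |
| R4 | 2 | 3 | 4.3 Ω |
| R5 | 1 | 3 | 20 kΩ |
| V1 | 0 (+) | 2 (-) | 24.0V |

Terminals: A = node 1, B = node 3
Find the Thévenin equivalent first; then I_n = V_th/R_th and R_n = R_th.
Step 1 — V_th is the open-circuit voltage V_A - V_B (nothing connected across the terminals).
Nodal analysis, taking node 2 as the 0 V reference.
Source V1 fixes V_0 = 24 V.
KCL at each unknown node (sum of currents leaving = 0; resistances in Ω):
  Node 1: (V_1 - 24)/6.2 + (V_1 - 0)/20000 + (V_1 - V_3)/20000 = 0
  Node 3: (V_3 - 24)/51000 + (V_3 - 0)/4.3 + (V_3 - V_1)/20000 = 0
Collecting terms (coefficients in siemens):
  0.1614·V_1 - 0.00005·V_3 = 3.871
  0.2326·V_3 - 0.00005·V_1 = 0.0004706
Determinant D = (0.1614)(0.2326) - (-0.00005)(-0.00005) = 0.03754
V_1 = [(3.871)(0.2326) - (-0.00005)(0.0004706)]/D = 23.99 V
V_3 = [(0.1614)(0.0004706) - (3.871)(-0.00005)]/D = 0.007178 V
V_th = V_1 - V_3 = 23.99 - 0.007178 = 23.98 V
Step 2 — R_th: zero the source — replace V1 by a short circuit (node 2 merges into node 0) — and find the resistance seen between A (node 1) and B (node 3).
Reduce the network between node 1 (A) and node 3 (B) by series/parallel combination:
  Rp1 = R1 ‖ R2 (parallel, both between nodes 0 and 1) = 1/(1/6.2 + 1/20000) = 6.198 Ω
  Rp2 = R3 ‖ R4 (parallel, both between nodes 0 and 3) = 1/(1/51000 + 1/4.3) = 4.3 Ω
  Rs1 = Rp1 + Rp2 (series, joined only at node 0) = 6.198 + 4.3 = 10.5 Ω
  Rp3 = R5 ‖ Rs1 (parallel, both between nodes 1 and 3) = 1/(1/20000 + 1/10.5) = 10.49 Ω
R_th = 10.49 Ω
I_n = V_th/R_th = 23.98/10.49 = 2.285 A, and R_n = R_th = 10.49 Ω

Final answer: I_n = 2.285 A, R_n = 10.49 Ω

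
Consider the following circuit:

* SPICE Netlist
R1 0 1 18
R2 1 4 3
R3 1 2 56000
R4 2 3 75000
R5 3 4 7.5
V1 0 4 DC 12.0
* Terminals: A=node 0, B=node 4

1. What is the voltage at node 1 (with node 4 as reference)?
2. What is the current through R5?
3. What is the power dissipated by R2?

Nodal analysis, taking node 4 as the 0 V reference.
Source V1 fixes V_0 = 12 V.
KCL at each unknown node (sum of currents leaving = 0; resistances in Ω):
  Node 1: (V_1 - 12)/18 + (V_1 - 0)/3 + (V_1 - V_2)/56000 = 0
  Node 2: (V_2 - V_1)/56000 + (V_2 - V_3)/75000 = 0
  Node 3: (V_3 - V_2)/75000 + (V_3 - 0)/7.5 = 0
Collecting terms (coefficients in siemens):
  0.3889·V_1 - 0.00001786·V_2 = 0.6667
  0.00003119·V_2 - 0.00001786·V_1 - 0.00001333·V_3 = 0
  0.1333·V_3 - 0.00001333·V_2 = 0
Solving these 3 simultaneous equations (Gaussian elimination) gives:
  V_1 = 1.714 V, V_2 = 0.9815 V, V_3 = 0.00009814 V
Part 1:
  Read off the nodal solution: V_1 = 1.714 V
Part 2:
  I_R5 = (V_3 - V_4)/R5 = (0.00009814 - 0)/7.5 = 0.00001309 A
  Magnitude: I_R5 = 0.00001309 A
Part 3:
  I_R2 = (V_1 - V_4)/R2 = (1.714 - 0)/3 = 0.5714 A
  P_R2 = I_R2² × R2 = (0.5714)² × 3 = 0.9796 W

Final answers:
1. V_1 = 1.714 V
2. I_R5 = 1.309e-05 A
3. P_R2 = 0.9796 W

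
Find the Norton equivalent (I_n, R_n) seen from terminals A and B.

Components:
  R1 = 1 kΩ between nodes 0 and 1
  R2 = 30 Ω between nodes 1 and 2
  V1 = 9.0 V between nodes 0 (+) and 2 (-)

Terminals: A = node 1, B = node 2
Find the Thévenin equivalent first; then I_n = V_th/R_th and R_n = R_th.
Step 1 — V_th is the open-circuit voltage V_A - V_B (nothing connected across the terminals).
Nodal analysis, taking node 2 as the 0 V reference.
Source V1 fixes V_0 = 9 V.
KCL at each unknown node (sum of currents leaving = 0; resistances in Ω):
  Node 1: (V_1 - 9)/1000 + (V_1 - 0)/30 = 0
Collecting terms: 0.03433 × V_1 = 0.009  =>  V_1 = 0.2621 V
V_th = V_1 - V_2 = 0.2621 - 0 = 0.2621 V
Step 2 — R_th: zero the source — replace V1 by a short circuit (node 2 merges into node 0) — and find the resistance seen between A (node 1) and B (node 0).
Reduce the network between node 1 (A) and node 0 (B) by series/parallel combination:
  Rp1 = R1 ‖ R2 (parallel, both between nodes 0 and 1) = 1/(1/1000 + 1/30) = 29.13 Ω
R_th = 29.13 Ω
I_n = V_th/R_th = 0.2621/29.13 = 0.009 A, and R_n = R_th = 29.13 Ω

Final answer: I_n = 0.009 A, R_n = 29.13 Ω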